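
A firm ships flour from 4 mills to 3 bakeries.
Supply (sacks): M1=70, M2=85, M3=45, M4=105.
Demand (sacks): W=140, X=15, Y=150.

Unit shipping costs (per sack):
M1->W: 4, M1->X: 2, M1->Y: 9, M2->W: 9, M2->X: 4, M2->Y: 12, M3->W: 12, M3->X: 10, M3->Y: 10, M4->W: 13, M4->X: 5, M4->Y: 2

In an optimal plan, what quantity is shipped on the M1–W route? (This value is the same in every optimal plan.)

70

Solving gives:
  M1->W: 70 × 4 = 280
  M2->W: 70 × 9 = 630
  M2->X: 15 × 4 = 60
  M3->Y: 45 × 10 = 450
  M4->Y: 105 × 2 = 210
Total cost = 1630.
So M1→W carries 70 sacks.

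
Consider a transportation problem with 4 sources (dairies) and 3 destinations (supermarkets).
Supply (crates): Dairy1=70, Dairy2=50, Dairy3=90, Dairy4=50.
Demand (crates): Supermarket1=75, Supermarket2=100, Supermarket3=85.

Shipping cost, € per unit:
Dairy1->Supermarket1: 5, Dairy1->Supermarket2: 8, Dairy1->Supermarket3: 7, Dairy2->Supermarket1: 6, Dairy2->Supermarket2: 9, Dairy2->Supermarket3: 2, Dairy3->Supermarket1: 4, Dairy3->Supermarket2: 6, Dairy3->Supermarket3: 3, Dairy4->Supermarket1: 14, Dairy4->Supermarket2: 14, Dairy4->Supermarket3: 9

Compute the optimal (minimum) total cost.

1505

A cheapest plan:
  Dairy1 to Supermarket1: 70 crates
  Dairy2 to Supermarket3: 50 crates
  Dairy3 to Supermarket1: 5 crates
  Dairy3 to Supermarket2: 85 crates
  Dairy4 to Supermarket2: 15 crates
  Dairy4 to Supermarket3: 35 crates
Total cost = €1505.
(Supply check: Dairy1 ships 70; Dairy2 ships 50; Dairy3 ships 90; Dairy4 ships 50.)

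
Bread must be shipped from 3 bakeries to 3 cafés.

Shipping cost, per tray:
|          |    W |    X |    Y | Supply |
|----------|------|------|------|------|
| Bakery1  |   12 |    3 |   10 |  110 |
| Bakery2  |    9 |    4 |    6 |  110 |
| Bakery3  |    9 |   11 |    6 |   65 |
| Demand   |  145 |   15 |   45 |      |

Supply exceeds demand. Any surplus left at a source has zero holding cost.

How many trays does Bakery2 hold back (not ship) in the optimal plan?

0

Minimum-cost shipments:
  Bakery1→W: 15 × 12 = 180
  Bakery1→X: 15 × 3 = 45
  Bakery2→W: 110 × 9 = 990
  Bakery3→W: 20 × 9 = 180
  Bakery3→Y: 45 × 6 = 270
Total cost = 1665.
Bakery2 ships 110 of its 110, leaving 0.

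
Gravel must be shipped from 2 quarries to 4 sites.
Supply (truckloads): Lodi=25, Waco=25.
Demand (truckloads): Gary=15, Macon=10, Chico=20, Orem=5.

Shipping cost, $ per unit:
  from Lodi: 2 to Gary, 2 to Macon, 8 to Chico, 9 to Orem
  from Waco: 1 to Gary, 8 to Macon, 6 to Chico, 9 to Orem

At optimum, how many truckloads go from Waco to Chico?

20

The minimum-cost plan:
  Lodi to Gary: 10 truckloads
  Lodi to Macon: 10 truckloads
  Lodi to Orem: 5 truckloads
  Waco to Gary: 5 truckloads
  Waco to Chico: 20 truckloads
Total cost = $210.
So Waco→Chico carries 20 truckloads.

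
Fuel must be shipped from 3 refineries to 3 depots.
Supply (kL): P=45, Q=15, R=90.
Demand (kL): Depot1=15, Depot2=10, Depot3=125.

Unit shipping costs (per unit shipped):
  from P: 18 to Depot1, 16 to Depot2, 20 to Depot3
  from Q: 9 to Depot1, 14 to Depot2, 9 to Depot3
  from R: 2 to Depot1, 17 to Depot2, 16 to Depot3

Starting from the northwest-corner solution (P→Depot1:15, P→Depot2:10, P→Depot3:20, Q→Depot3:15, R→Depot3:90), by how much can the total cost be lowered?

180

Current plan cost = 15·18 + 10·16 + 20·20 + 15·9 + 90·16 = 2405.
Optimal plan:
  P→Depot2: 10 × 16 = 160
  P→Depot3: 35 × 20 = 700
  Q→Depot3: 15 × 9 = 135
  R→Depot1: 15 × 2 = 30
  R→Depot3: 75 × 16 = 1200
Optimal cost = 2225.
Saving = 2405 − 2225 = 180.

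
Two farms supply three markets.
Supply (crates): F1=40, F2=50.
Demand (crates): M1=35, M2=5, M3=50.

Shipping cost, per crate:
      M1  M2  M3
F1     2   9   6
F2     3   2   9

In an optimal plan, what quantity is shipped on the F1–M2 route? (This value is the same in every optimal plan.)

0

The minimum-cost plan:
  F1 to M3: 40 × 6 = 240
  F2 to M1: 35 × 3 = 105
  F2 to M2: 5 × 2 = 10
  F2 to M3: 10 × 9 = 90
Total cost = 445.
The route F1→M2 is not used.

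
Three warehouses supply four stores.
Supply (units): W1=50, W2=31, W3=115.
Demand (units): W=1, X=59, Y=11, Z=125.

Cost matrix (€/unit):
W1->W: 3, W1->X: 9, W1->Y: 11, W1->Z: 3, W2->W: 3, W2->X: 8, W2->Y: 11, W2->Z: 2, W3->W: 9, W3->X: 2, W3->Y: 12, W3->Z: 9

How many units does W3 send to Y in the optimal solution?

The minimum-cost plan:
  W1->Z: 50 × €3 = €150
  W2->Z: 31 × €2 = €62
  W3->W: 1 × €9 = €9
  W3->X: 59 × €2 = €118
  W3->Y: 11 × €12 = €132
  W3->Z: 44 × €9 = €396
Total cost = €867.
So W3→Y carries 11 units.

11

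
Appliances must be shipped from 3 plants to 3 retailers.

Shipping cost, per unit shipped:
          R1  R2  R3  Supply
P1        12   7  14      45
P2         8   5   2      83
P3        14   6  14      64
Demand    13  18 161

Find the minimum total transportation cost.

1522

Optimal allocation:
  P1 to R1: 13 × 12 = 156
  P1 to R3: 32 × 14 = 448
  P2 to R3: 83 × 2 = 166
  P3 to R2: 18 × 6 = 108
  P3 to R3: 46 × 14 = 644
Total = 156 + 448 + 166 + 108 + 644 = 1522.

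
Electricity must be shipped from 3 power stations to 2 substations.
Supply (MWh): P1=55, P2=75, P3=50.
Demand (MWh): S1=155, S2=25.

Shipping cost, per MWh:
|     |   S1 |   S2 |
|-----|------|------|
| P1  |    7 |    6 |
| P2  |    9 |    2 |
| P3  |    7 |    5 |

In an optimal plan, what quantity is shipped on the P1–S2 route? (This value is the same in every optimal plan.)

0

Solving gives:
  P1->S1: 55 × 7 = 385
  P2->S1: 50 × 9 = 450
  P2->S2: 25 × 2 = 50
  P3->S1: 50 × 7 = 350
Total cost = 1235.
The route P1→S2 is not used.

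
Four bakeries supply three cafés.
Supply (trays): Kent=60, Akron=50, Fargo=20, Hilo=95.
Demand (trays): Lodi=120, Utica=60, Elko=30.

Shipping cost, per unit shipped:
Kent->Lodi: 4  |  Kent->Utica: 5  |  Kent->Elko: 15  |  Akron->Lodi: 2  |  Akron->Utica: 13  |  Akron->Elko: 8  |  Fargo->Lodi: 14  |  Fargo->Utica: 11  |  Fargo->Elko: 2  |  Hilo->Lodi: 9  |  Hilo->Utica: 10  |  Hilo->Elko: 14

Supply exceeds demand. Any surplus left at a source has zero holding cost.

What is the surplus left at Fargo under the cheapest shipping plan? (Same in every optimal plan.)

Minimum-cost shipments:
  Kent->Utica: 60 trays
  Akron->Lodi: 50 trays
  Fargo->Elko: 20 trays
  Hilo->Lodi: 70 trays
  Hilo->Elko: 10 trays
Total cost = 1210.
Fargo ships 20 of its 20, leaving 0.

0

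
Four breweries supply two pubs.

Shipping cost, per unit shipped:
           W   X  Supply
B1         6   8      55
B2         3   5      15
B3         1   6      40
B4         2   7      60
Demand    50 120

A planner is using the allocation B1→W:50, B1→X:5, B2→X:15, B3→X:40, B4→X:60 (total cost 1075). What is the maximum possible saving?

Current plan cost = 50·6 + 5·8 + 15·5 + 40·6 + 60·7 = 1075.
Optimal plan:
  B1–X: 55 kegs
  B2–X: 15 kegs
  B3–W: 40 kegs
  B4–W: 10 kegs
  B4–X: 50 kegs
Optimal cost = 925.
Saving = 1075 − 925 = 150.

150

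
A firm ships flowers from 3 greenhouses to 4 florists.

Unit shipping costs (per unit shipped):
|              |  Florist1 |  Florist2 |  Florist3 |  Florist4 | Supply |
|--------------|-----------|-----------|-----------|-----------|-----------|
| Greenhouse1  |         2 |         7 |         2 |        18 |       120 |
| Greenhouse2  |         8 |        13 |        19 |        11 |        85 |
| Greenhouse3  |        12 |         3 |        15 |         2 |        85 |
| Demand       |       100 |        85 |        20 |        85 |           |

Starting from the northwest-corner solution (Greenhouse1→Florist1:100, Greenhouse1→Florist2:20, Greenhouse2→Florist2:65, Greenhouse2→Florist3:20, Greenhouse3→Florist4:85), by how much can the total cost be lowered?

Current plan cost = 100·2 + 20·7 + 65·13 + 20·19 + 85·2 = 1735.
Optimal plan:
  Greenhouse1->Florist1: 100 bunches
  Greenhouse1->Florist3: 20 bunches
  Greenhouse2->Florist4: 85 bunches
  Greenhouse3->Florist2: 85 bunches
Optimal cost = 1430.
Saving = 1735 − 1430 = 305.

305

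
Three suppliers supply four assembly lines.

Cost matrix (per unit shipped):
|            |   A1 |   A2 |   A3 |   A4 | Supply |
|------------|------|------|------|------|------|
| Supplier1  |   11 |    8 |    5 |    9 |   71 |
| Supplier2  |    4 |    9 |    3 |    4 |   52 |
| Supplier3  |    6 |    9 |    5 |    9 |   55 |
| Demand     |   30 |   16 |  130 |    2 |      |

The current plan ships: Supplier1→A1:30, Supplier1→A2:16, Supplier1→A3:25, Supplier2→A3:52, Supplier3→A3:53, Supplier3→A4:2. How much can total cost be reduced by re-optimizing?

Current plan cost = 30·11 + 16·8 + 25·5 + 52·3 + 53·5 + 2·9 = 1022.
Optimal plan:
  Supplier1->A2: 16 × 8 = 128
  Supplier1->A3: 55 × 5 = 275
  Supplier2->A1: 30 × 4 = 120
  Supplier2->A3: 20 × 3 = 60
  Supplier2->A4: 2 × 4 = 8
  Supplier3->A3: 55 × 5 = 275
Optimal cost = 866.
Saving = 1022 − 866 = 156.

156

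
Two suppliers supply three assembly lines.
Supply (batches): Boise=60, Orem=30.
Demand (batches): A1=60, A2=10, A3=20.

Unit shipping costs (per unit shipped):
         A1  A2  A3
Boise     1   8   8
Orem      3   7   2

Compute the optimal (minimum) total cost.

An optimal shipping plan:
  Boise->A1: 60 × 1 = 60
  Orem->A2: 10 × 7 = 70
  Orem->A3: 20 × 2 = 40
Total = 60 + 70 + 40 = 170.

170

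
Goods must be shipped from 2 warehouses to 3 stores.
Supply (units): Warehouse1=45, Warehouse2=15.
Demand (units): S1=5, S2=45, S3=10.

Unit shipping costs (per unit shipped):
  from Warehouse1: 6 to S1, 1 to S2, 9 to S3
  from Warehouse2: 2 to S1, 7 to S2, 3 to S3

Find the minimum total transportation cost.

An optimal shipping plan:
  Warehouse1 to S2: 45 × 1 = 45
  Warehouse2 to S1: 5 × 2 = 10
  Warehouse2 to S3: 10 × 3 = 30
Total = 45 + 10 + 30 = 85.
(Supply check: Warehouse1 ships 45; Warehouse2 ships 15.)

85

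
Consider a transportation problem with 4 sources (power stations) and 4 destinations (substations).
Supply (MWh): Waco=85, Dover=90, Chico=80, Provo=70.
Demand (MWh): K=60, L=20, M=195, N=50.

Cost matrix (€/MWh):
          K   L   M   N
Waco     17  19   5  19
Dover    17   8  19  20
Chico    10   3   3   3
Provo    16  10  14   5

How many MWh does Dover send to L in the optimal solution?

20

Optimal shipments:
  Waco->M: 85 × €5 = €425
  Dover->K: 60 × €17 = €1020
  Dover->L: 20 × €8 = €160
  Dover->M: 10 × €19 = €190
  Chico->M: 80 × €3 = €240
  Provo->M: 20 × €14 = €280
  Provo->N: 50 × €5 = €250
Total cost = €2565.
So Dover→L carries 20 MWh.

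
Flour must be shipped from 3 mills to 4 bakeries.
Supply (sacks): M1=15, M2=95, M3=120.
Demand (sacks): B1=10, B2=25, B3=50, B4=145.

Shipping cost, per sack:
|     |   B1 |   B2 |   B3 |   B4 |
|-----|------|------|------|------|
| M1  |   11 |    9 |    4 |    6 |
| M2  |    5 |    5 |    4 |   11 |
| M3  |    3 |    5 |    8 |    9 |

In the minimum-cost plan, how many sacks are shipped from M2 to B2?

Optimal shipments:
  M1→B4: 15 × 6 = 90
  M2→B2: 25 × 5 = 125
  M2→B3: 50 × 4 = 200
  M2→B4: 20 × 11 = 220
  M3→B1: 10 × 3 = 30
  M3→B4: 110 × 9 = 990
Total cost = 1655.
So M2→B2 carries 25 sacks.

25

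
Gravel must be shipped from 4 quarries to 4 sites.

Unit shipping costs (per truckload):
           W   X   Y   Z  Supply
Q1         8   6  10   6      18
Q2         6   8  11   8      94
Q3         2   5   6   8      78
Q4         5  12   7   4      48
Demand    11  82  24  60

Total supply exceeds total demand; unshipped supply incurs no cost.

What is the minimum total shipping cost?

Optimal allocation:
  Q1 to X: 6 truckloads
  Q1 to Z: 12 truckloads
  Q2 to X: 33 truckloads
  Q3 to W: 11 truckloads
  Q3 to X: 43 truckloads
  Q3 to Y: 24 truckloads
  Q4 to Z: 48 truckloads
Total cost = 945.
(Supply check: Q1 ships 18; Q2 ships 33; Q3 ships 78; Q4 ships 48.)

945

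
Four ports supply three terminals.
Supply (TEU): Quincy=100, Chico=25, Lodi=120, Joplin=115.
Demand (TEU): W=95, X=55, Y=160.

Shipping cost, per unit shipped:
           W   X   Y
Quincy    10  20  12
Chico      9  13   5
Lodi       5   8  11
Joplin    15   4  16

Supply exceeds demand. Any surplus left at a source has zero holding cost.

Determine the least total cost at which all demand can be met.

A cheapest plan:
  Quincy–Y: 100 × 12 = 1200
  Chico–Y: 25 × 5 = 125
  Lodi–W: 95 × 5 = 475
  Lodi–Y: 25 × 11 = 275
  Joplin–X: 55 × 4 = 220
  Joplin–Y: 10 × 16 = 160
Total = 1200 + 125 + 475 + 275 + 220 + 160 = 2455.

2455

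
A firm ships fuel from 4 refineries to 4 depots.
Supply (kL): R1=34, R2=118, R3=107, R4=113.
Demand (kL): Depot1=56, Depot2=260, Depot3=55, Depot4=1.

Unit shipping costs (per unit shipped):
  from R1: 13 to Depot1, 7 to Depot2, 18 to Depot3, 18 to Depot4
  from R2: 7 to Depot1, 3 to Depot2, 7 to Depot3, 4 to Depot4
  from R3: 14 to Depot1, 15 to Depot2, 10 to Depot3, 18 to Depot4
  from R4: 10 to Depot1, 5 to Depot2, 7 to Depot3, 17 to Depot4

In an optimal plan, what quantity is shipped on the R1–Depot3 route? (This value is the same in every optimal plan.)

0

Solving gives:
  R1–Depot2: 34 kL
  R2–Depot1: 4 kL
  R2–Depot2: 113 kL
  R2–Depot4: 1 kL
  R3–Depot1: 52 kL
  R3–Depot3: 55 kL
  R4–Depot2: 113 kL
Total cost = 2452.
The route R1→Depot3 is not used.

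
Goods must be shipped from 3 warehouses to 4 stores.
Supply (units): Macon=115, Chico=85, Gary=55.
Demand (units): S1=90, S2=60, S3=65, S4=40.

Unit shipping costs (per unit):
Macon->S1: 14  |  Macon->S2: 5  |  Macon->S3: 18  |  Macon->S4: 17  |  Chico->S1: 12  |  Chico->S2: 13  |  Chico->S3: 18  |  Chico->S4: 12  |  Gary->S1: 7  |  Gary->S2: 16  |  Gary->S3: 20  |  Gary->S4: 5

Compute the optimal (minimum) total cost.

One minimum-cost allocation:
  Macon–S2: 60 × 5 = 300
  Macon–S3: 55 × 18 = 990
  Chico–S1: 75 × 12 = 900
  Chico–S3: 10 × 18 = 180
  Gary–S1: 15 × 7 = 105
  Gary–S4: 40 × 5 = 200
Total = 300 + 990 + 900 + 180 + 105 + 200 = 2675.

2675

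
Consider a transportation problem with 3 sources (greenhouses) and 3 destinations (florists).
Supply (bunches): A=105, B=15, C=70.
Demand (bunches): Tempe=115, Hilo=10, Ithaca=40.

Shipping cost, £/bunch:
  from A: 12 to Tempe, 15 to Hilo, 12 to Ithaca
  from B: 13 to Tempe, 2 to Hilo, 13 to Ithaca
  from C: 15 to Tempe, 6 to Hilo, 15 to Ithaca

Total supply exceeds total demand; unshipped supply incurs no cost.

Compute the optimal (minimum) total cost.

2020

Optimal allocation:
  A→Tempe: 65 × £12 = £780
  A→Ithaca: 40 × £12 = £480
  B→Tempe: 5 × £13 = £65
  B→Hilo: 10 × £2 = £20
  C→Tempe: 45 × £15 = £675
Total = 780 + 480 + 65 + 20 + 675 = £2020.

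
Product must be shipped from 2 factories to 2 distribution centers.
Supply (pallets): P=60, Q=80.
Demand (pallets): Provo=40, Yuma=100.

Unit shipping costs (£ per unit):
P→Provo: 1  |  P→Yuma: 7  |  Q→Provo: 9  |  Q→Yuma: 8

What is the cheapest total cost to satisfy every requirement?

820

One minimum-cost allocation:
  P->Provo: 40 × £1 = £40
  P->Yuma: 20 × £7 = £140
  Q->Yuma: 80 × £8 = £640
Total = 40 + 140 + 640 = £820.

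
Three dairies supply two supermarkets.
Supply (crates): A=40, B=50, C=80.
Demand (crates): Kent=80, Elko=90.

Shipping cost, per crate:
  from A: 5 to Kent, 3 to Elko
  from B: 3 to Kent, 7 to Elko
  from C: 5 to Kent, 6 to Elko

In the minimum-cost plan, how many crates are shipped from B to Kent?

50

Optimal shipments:
  A to Elko: 40 × 3 = 120
  B to Kent: 50 × 3 = 150
  C to Kent: 30 × 5 = 150
  C to Elko: 50 × 6 = 300
Total cost = 720.
So B→Kent carries 50 crates.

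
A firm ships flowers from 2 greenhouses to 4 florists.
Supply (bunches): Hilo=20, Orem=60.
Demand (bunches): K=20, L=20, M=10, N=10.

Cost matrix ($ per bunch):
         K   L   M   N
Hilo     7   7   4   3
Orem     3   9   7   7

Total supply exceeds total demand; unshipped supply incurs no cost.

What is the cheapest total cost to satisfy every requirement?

310

A cheapest plan:
  Hilo→M: 10 × $4 = $40
  Hilo→N: 10 × $3 = $30
  Orem→K: 20 × $3 = $60
  Orem→L: 20 × $9 = $180
Total = 40 + 30 + 60 + 180 = $310.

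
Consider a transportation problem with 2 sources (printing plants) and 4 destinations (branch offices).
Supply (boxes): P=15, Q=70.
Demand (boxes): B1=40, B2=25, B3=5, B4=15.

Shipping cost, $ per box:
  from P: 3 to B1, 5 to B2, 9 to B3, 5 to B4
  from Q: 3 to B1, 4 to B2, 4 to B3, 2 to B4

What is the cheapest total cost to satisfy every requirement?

A cheapest plan:
  P→B1: 15 × $3 = $45
  Q→B1: 25 × $3 = $75
  Q→B2: 25 × $4 = $100
  Q→B3: 5 × $4 = $20
  Q→B4: 15 × $2 = $30
Total = 45 + 75 + 100 + 20 + 30 = $270.

270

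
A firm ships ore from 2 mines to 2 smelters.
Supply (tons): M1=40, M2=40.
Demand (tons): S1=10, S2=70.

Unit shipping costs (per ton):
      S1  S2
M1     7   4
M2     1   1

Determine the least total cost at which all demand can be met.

An optimal shipping plan:
  M1–S2: 40 tons
  M2–S1: 10 tons
  M2–S2: 30 tons
Total cost = 200.

200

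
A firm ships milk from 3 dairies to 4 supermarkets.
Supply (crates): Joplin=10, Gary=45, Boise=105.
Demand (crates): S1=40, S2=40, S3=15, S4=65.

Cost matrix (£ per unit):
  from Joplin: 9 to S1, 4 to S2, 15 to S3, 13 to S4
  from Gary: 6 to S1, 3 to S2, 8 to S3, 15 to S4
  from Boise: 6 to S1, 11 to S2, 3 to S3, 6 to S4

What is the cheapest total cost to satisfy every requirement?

Optimal allocation:
  Joplin–S2: 10 crates
  Gary–S1: 15 crates
  Gary–S2: 30 crates
  Boise–S1: 25 crates
  Boise–S3: 15 crates
  Boise–S4: 65 crates
Total cost = £805.

805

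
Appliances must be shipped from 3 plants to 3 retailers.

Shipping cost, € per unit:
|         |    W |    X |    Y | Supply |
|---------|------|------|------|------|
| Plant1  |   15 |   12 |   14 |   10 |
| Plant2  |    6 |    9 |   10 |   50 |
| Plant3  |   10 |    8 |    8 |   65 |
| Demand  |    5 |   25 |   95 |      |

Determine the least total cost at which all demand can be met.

1105

One minimum-cost allocation:
  Plant1 to X: 10 units
  Plant2 to W: 5 units
  Plant2 to X: 15 units
  Plant2 to Y: 30 units
  Plant3 to Y: 65 units
Total cost = €1105.
(Supply check: Plant1 ships 10; Plant2 ships 50; Plant3 ships 65.)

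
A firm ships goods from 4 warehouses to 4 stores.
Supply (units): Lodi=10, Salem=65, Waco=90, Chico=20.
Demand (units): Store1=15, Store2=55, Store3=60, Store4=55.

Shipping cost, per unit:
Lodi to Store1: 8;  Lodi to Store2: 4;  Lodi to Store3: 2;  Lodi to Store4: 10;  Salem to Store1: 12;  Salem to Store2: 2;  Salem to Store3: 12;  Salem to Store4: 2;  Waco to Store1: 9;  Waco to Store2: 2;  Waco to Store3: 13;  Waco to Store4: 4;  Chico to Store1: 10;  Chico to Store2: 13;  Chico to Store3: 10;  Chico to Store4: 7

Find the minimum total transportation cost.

955

An optimal shipping plan:
  Lodi–Store3: 10 × 2 = 20
  Salem–Store3: 10 × 12 = 120
  Salem–Store4: 55 × 2 = 110
  Waco–Store1: 15 × 9 = 135
  Waco–Store2: 55 × 2 = 110
  Waco–Store3: 20 × 13 = 260
  Chico–Store3: 20 × 10 = 200
Total = 20 + 120 + 110 + 135 + 110 + 260 + 200 = 955.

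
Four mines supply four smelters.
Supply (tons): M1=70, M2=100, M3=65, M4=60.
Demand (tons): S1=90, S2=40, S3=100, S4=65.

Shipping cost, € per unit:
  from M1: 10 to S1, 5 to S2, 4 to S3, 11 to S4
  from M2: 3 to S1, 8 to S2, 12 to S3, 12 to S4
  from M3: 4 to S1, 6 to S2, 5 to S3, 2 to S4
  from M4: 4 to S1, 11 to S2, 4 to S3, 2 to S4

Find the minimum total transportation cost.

One minimum-cost allocation:
  M1→S2: 30 tons
  M1→S3: 40 tons
  M2→S1: 90 tons
  M2→S2: 10 tons
  M3→S4: 65 tons
  M4→S3: 60 tons
Total cost = €1030.

1030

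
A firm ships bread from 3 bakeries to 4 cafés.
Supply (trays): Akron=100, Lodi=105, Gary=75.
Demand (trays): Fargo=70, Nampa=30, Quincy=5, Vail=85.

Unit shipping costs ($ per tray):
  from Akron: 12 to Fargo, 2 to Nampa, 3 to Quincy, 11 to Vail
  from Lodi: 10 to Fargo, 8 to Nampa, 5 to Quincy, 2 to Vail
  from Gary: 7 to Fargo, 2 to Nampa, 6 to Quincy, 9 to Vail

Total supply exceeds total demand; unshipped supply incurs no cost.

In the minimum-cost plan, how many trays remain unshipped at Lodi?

Minimum-cost shipments:
  Akron→Nampa: 30 × $2 = $60
  Akron→Quincy: 5 × $3 = $15
  Lodi→Vail: 85 × $2 = $170
  Gary→Fargo: 70 × $7 = $490
Total cost = $735.
Lodi ships 85 of its 105, leaving 20.

20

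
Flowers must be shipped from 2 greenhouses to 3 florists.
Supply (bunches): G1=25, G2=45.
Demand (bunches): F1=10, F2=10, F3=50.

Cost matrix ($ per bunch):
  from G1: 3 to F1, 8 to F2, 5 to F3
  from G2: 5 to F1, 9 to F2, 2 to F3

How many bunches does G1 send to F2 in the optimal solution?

10

Optimal shipments:
  G1→F1: 10 × $3 = $30
  G1→F2: 10 × $8 = $80
  G1→F3: 5 × $5 = $25
  G2→F3: 45 × $2 = $90
Total cost = $225.
So G1→F2 carries 10 bunches.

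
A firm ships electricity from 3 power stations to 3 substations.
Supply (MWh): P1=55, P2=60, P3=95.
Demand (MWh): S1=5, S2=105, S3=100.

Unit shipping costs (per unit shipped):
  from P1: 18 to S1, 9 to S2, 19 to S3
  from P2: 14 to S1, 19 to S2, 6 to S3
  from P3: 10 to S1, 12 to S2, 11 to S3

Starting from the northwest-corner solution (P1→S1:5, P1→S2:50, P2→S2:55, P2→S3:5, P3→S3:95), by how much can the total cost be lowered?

Current plan cost = 5·18 + 50·9 + 55·19 + 5·6 + 95·11 = 2660.
Optimal plan:
  P1–S2: 55 MWh
  P2–S3: 60 MWh
  P3–S1: 5 MWh
  P3–S2: 50 MWh
  P3–S3: 40 MWh
Optimal cost = 1945.
Saving = 2660 − 1945 = 715.

715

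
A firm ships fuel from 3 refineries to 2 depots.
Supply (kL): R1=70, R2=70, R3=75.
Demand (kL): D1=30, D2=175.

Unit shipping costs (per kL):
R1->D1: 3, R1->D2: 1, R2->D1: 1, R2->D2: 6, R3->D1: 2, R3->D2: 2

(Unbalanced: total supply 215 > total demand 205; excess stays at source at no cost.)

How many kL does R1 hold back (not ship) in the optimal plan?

0

An optimal plan:
  R1 to D2: 70 × 1 = 70
  R2 to D1: 30 × 1 = 30
  R2 to D2: 30 × 6 = 180
  R3 to D2: 75 × 2 = 150
Total cost = 430.
R1 ships 70 of its 70, leaving 0.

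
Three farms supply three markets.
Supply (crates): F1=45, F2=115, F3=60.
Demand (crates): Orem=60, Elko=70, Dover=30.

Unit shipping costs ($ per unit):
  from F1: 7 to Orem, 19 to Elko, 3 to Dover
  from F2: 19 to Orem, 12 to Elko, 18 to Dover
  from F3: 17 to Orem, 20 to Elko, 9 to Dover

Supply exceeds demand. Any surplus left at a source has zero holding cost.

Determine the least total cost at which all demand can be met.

1680

Optimal allocation:
  F1→Orem: 45 × $7 = $315
  F2→Elko: 70 × $12 = $840
  F3→Orem: 15 × $17 = $255
  F3→Dover: 30 × $9 = $270
Total = 315 + 840 + 255 + 270 = $1680.
(Supply check: F1 ships 45; F2 ships 70; F3 ships 45.)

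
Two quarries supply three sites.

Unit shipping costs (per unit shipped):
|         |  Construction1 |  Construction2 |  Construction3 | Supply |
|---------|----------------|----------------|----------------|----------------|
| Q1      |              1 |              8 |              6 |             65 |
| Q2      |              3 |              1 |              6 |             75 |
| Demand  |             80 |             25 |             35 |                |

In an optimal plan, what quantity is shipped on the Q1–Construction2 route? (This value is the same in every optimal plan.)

Solving gives:
  Q1→Construction1: 65 × 1 = 65
  Q2→Construction1: 15 × 3 = 45
  Q2→Construction2: 25 × 1 = 25
  Q2→Construction3: 35 × 6 = 210
Total cost = 345.
The route Q1→Construction2 is not used.

0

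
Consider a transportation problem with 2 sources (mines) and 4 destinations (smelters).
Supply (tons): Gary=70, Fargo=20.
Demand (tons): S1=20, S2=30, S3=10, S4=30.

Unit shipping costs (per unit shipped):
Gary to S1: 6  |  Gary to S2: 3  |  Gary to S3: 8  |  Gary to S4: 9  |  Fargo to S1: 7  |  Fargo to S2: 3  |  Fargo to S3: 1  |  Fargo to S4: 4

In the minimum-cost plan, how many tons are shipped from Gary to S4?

Solving gives:
  Gary→S1: 20 × 6 = 120
  Gary→S2: 30 × 3 = 90
  Gary→S4: 20 × 9 = 180
  Fargo→S3: 10 × 1 = 10
  Fargo→S4: 10 × 4 = 40
Total cost = 440.
So Gary→S4 carries 20 tons.

20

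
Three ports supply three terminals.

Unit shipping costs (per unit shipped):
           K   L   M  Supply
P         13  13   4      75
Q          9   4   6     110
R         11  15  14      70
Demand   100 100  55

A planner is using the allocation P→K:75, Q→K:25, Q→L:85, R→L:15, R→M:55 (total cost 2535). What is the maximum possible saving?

Current plan cost = 75·13 + 25·9 + 85·4 + 15·15 + 55·14 = 2535.
Optimal plan:
  P–K: 20 × 13 = 260
  P–M: 55 × 4 = 220
  Q–K: 10 × 9 = 90
  Q–L: 100 × 4 = 400
  R–K: 70 × 11 = 770
Optimal cost = 1740.
Saving = 2535 − 1740 = 795.

795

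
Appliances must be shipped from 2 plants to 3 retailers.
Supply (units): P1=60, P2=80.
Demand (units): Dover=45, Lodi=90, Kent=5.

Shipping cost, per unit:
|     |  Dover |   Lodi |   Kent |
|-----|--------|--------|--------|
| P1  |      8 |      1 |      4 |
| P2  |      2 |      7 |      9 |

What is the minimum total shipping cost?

405

One minimum-cost allocation:
  P1 to Lodi: 60 × 1 = 60
  P2 to Dover: 45 × 2 = 90
  P2 to Lodi: 30 × 7 = 210
  P2 to Kent: 5 × 9 = 45
Total = 60 + 90 + 210 + 45 = 405.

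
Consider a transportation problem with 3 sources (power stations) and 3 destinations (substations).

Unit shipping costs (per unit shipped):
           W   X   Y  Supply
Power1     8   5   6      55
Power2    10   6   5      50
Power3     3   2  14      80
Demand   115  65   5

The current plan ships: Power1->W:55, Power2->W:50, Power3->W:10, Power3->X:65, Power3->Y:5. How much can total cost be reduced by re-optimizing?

255

Current plan cost = 55·8 + 50·10 + 10·3 + 65·2 + 5·14 = 1170.
Optimal plan:
  Power1–W: 35 × 8 = 280
  Power1–X: 20 × 5 = 100
  Power2–X: 45 × 6 = 270
  Power2–Y: 5 × 5 = 25
  Power3–W: 80 × 3 = 240
Optimal cost = 915.
Saving = 1170 − 915 = 255.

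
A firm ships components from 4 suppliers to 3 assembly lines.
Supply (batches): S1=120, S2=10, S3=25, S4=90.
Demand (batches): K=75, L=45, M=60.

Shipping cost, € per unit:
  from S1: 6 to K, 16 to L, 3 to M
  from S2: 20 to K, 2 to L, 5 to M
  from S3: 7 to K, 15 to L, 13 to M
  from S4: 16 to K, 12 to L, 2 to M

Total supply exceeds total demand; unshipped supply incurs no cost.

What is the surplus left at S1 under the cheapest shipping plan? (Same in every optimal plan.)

40

Minimum-cost shipments:
  S1 to K: 75 × €6 = €450
  S1 to M: 5 × €3 = €15
  S2 to L: 10 × €2 = €20
  S4 to L: 35 × €12 = €420
  S4 to M: 55 × €2 = €110
Total cost = €1015.
S1 ships 80 of its 120, leaving 40.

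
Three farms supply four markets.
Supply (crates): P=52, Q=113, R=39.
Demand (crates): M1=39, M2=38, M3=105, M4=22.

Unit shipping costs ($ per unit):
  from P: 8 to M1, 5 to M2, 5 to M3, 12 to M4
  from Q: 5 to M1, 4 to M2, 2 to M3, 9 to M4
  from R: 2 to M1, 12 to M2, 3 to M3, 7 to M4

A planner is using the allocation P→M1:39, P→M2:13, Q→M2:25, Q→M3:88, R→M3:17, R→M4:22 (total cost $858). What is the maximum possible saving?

Current plan cost = 39·8 + 13·5 + 25·4 + 88·2 + 17·3 + 22·7 = $858.
Optimal plan:
  P–M2: 38 × $5 = $190
  P–M4: 14 × $12 = $168
  Q–M3: 105 × $2 = $210
  Q–M4: 8 × $9 = $72
  R–M1: 39 × $2 = $78
Optimal cost = $718.
Saving = 858 − 718 = $140.

140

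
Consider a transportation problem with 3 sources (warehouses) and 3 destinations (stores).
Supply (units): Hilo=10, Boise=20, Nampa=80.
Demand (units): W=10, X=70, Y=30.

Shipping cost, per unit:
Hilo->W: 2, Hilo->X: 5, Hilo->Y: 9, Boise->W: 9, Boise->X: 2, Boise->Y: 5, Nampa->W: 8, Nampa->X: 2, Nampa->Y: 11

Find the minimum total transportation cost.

370

One minimum-cost allocation:
  Hilo–W: 10 units
  Boise–Y: 20 units
  Nampa–X: 70 units
  Nampa–Y: 10 units
Total cost = 370.
(Supply check: Hilo ships 10; Boise ships 20; Nampa ships 80.)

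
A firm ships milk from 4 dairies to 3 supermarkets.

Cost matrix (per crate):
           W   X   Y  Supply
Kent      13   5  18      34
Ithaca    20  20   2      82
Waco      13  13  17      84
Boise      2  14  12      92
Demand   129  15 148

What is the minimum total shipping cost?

An optimal shipping plan:
  Kent to W: 19 × 13 = 247
  Kent to X: 15 × 5 = 75
  Ithaca to Y: 82 × 2 = 164
  Waco to W: 18 × 13 = 234
  Waco to Y: 66 × 17 = 1122
  Boise to W: 92 × 2 = 184
Total = 247 + 75 + 164 + 234 + 1122 + 184 = 2026.

2026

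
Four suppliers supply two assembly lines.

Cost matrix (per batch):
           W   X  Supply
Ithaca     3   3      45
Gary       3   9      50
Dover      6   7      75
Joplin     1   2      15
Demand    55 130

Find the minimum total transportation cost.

835

An optimal shipping plan:
  Ithaca→X: 45 batches
  Gary→W: 50 batches
  Dover→W: 5 batches
  Dover→X: 70 batches
  Joplin→X: 15 batches
Total cost = 835.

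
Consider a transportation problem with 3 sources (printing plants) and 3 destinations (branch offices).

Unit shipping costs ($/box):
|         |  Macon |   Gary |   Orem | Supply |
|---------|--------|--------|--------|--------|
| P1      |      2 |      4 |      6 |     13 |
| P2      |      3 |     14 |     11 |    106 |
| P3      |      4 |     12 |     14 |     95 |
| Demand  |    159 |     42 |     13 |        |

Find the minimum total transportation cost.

1086

Optimal allocation:
  P1→Gary: 13 × $4 = $52
  P2→Macon: 93 × $3 = $279
  P2→Orem: 13 × $11 = $143
  P3→Macon: 66 × $4 = $264
  P3→Gary: 29 × $12 = $348
Total = 52 + 279 + 143 + 264 + 348 = $1086.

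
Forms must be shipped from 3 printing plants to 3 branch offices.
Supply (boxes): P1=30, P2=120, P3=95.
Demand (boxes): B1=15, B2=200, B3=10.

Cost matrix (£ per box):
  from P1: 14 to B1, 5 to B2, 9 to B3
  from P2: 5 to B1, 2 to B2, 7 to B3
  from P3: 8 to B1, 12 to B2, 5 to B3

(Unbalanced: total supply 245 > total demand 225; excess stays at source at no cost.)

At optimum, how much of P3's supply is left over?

20

Minimum-cost shipments:
  P1->B2: 30 boxes
  P2->B2: 120 boxes
  P3->B1: 15 boxes
  P3->B2: 50 boxes
  P3->B3: 10 boxes
Total cost = £1160.
P3 ships 75 of its 95, leaving 20.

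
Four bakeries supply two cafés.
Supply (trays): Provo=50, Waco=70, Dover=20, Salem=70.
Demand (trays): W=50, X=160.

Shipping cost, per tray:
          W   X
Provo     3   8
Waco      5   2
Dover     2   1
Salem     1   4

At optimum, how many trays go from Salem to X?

Optimal shipments:
  Provo to W: 50 trays
  Waco to X: 70 trays
  Dover to X: 20 trays
  Salem to X: 70 trays
Total cost = 590.
So Salem→X carries 70 trays.

70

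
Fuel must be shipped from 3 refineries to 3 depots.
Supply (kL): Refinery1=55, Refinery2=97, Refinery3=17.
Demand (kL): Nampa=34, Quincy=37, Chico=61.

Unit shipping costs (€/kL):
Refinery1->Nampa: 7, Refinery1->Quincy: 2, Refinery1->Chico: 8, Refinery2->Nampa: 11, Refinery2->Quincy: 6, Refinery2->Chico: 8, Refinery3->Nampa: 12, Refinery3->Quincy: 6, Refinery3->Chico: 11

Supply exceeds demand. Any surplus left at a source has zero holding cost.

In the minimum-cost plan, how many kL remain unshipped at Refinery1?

0

Minimum-cost shipments:
  Refinery1->Nampa: 18 × €7 = €126
  Refinery1->Quincy: 37 × €2 = €74
  Refinery2->Nampa: 16 × €11 = €176
  Refinery2->Chico: 61 × €8 = €488
Total cost = €864.
Refinery1 ships 55 of its 55, leaving 0.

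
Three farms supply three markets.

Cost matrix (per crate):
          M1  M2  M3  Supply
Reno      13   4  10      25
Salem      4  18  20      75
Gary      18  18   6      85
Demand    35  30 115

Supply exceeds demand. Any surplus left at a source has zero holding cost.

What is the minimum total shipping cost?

An optimal shipping plan:
  Reno→M2: 25 crates
  Salem→M1: 35 crates
  Salem→M2: 5 crates
  Salem→M3: 30 crates
  Gary→M3: 85 crates
Total cost = 1440.

1440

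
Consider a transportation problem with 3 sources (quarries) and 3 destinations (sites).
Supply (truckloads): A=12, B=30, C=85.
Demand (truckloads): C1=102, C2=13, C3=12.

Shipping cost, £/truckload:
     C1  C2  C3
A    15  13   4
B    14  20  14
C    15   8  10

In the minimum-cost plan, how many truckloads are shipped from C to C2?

13

Solving gives:
  A to C3: 12 × £4 = £48
  B to C1: 30 × £14 = £420
  C to C1: 72 × £15 = £1080
  C to C2: 13 × £8 = £104
Total cost = £1652.
So C→C2 carries 13 truckloads.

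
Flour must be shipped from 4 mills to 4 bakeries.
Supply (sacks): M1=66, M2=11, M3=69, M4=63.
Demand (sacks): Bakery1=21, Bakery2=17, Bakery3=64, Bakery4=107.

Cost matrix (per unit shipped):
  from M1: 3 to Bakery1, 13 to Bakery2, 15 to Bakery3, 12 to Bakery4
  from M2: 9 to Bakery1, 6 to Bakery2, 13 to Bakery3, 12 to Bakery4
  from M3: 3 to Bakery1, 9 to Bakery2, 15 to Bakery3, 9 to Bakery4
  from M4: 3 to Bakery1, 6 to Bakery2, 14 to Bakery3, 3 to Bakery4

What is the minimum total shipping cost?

1728

A cheapest plan:
  M1–Bakery1: 21 × 3 = 63
  M1–Bakery3: 45 × 15 = 675
  M2–Bakery2: 11 × 6 = 66
  M3–Bakery2: 6 × 9 = 54
  M3–Bakery3: 19 × 15 = 285
  M3–Bakery4: 44 × 9 = 396
  M4–Bakery4: 63 × 3 = 189
Total = 63 + 675 + 66 + 54 + 285 + 396 + 189 = 1728.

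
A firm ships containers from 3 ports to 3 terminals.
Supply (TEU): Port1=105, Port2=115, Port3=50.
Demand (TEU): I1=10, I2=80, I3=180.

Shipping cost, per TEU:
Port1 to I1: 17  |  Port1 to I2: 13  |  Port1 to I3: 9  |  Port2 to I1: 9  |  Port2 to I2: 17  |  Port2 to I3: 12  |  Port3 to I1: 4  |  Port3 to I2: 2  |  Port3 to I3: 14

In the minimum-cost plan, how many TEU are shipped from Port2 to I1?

Solving gives:
  Port1–I2: 30 × 13 = 390
  Port1–I3: 75 × 9 = 675
  Port2–I1: 10 × 9 = 90
  Port2–I3: 105 × 12 = 1260
  Port3–I2: 50 × 2 = 100
Total cost = 2515.
So Port2→I1 carries 10 TEU.

10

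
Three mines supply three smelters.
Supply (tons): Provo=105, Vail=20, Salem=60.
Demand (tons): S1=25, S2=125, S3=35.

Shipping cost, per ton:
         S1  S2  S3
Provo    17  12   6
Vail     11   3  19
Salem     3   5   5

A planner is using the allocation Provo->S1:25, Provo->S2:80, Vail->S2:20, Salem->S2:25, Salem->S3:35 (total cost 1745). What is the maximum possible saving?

385

Current plan cost = 25·17 + 80·12 + 20·3 + 25·5 + 35·5 = 1745.
Optimal plan:
  Provo->S2: 70 × 12 = 840
  Provo->S3: 35 × 6 = 210
  Vail->S2: 20 × 3 = 60
  Salem->S1: 25 × 3 = 75
  Salem->S2: 35 × 5 = 175
Optimal cost = 1360.
Saving = 1745 − 1360 = 385.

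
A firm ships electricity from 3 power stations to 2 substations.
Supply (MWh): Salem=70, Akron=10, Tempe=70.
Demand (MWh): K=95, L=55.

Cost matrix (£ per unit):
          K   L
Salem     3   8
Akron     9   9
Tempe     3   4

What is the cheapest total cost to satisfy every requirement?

Optimal allocation:
  Salem→K: 70 × £3 = £210
  Akron→L: 10 × £9 = £90
  Tempe→K: 25 × £3 = £75
  Tempe→L: 45 × £4 = £180
Total = 210 + 90 + 75 + 180 = £555.
(Supply check: Salem ships 70; Akron ships 10; Tempe ships 70.)

555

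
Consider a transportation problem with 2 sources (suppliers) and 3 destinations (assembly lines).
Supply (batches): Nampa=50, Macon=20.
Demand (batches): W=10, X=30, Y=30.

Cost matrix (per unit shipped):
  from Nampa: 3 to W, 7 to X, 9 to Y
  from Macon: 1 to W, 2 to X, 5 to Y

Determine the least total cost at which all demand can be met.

410

A cheapest plan:
  Nampa to W: 10 × 3 = 30
  Nampa to X: 10 × 7 = 70
  Nampa to Y: 30 × 9 = 270
  Macon to X: 20 × 2 = 40
Total = 30 + 70 + 270 + 40 = 410.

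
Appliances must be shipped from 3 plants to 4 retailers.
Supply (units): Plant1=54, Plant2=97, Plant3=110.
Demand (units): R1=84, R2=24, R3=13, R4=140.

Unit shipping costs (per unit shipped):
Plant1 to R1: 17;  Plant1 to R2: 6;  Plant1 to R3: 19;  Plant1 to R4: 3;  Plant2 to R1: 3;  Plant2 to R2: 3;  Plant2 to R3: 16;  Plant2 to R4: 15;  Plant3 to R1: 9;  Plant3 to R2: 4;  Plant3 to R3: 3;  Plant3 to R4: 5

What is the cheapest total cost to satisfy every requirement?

966

An optimal shipping plan:
  Plant1 to R4: 54 × 3 = 162
  Plant2 to R1: 84 × 3 = 252
  Plant2 to R2: 13 × 3 = 39
  Plant3 to R2: 11 × 4 = 44
  Plant3 to R3: 13 × 3 = 39
  Plant3 to R4: 86 × 5 = 430
Total = 162 + 252 + 39 + 44 + 39 + 430 = 966.
(Supply check: Plant1 ships 54; Plant2 ships 97; Plant3 ships 110.)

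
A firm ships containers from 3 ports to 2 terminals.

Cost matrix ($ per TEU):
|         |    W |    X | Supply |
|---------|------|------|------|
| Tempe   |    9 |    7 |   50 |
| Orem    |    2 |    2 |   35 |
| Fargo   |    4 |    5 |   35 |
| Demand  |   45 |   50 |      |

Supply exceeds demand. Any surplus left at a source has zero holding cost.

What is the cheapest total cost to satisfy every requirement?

385

An optimal shipping plan:
  Tempe to X: 25 × $7 = $175
  Orem to W: 10 × $2 = $20
  Orem to X: 25 × $2 = $50
  Fargo to W: 35 × $4 = $140
Total = 175 + 20 + 50 + 140 = $385.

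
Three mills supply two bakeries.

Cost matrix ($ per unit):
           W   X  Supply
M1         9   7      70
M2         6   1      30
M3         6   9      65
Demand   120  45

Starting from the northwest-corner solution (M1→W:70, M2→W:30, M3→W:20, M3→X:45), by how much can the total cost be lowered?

Current plan cost = 70·9 + 30·6 + 20·6 + 45·9 = $1335.
Optimal plan:
  M1→W: 55 × $9 = $495
  M1→X: 15 × $7 = $105
  M2→X: 30 × $1 = $30
  M3→W: 65 × $6 = $390
Optimal cost = $1020.
Saving = 1335 − 1020 = $315.

315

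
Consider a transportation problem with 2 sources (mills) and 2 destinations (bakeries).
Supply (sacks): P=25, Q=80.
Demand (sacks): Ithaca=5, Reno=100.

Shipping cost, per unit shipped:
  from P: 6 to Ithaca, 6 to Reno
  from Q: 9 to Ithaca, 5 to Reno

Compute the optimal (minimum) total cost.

550

Optimal allocation:
  P–Ithaca: 5 × 6 = 30
  P–Reno: 20 × 6 = 120
  Q–Reno: 80 × 5 = 400
Total = 30 + 120 + 400 = 550.
(Supply check: P ships 25; Q ships 80.)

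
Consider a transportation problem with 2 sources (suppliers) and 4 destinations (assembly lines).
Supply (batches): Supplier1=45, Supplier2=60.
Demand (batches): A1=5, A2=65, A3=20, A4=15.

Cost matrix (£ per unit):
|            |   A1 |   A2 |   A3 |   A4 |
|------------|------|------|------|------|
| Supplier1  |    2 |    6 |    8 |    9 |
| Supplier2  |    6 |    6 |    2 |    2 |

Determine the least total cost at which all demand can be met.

470

One minimum-cost allocation:
  Supplier1–A1: 5 × £2 = £10
  Supplier1–A2: 40 × £6 = £240
  Supplier2–A2: 25 × £6 = £150
  Supplier2–A3: 20 × £2 = £40
  Supplier2–A4: 15 × £2 = £30
Total = 10 + 240 + 150 + 40 + 30 = £470.
(Supply check: Supplier1 ships 45; Supplier2 ships 60.)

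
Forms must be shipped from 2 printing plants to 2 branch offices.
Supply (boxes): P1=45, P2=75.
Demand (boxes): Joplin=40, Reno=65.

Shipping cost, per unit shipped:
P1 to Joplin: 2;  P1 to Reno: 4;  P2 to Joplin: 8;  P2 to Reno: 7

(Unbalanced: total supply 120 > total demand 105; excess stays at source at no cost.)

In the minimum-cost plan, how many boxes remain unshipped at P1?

0

An optimal plan:
  P1->Joplin: 40 × 2 = 80
  P1->Reno: 5 × 4 = 20
  P2->Reno: 60 × 7 = 420
Total cost = 520.
P1 ships 45 of its 45, leaving 0.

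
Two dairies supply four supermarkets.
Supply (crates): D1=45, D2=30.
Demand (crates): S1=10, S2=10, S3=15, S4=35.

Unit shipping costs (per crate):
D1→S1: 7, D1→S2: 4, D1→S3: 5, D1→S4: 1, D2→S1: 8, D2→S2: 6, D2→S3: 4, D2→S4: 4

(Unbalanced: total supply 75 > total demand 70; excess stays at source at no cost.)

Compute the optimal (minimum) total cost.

215

An optimal shipping plan:
  D1->S2: 10 × 4 = 40
  D1->S4: 35 × 1 = 35
  D2->S1: 10 × 8 = 80
  D2->S3: 15 × 4 = 60
Total = 40 + 35 + 80 + 60 = 215.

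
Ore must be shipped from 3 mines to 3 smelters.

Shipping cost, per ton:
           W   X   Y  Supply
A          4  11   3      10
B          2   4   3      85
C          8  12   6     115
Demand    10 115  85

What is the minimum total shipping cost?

A cheapest plan:
  A to W: 10 × 4 = 40
  B to X: 85 × 4 = 340
  C to X: 30 × 12 = 360
  C to Y: 85 × 6 = 510
Total = 40 + 340 + 360 + 510 = 1250.
(Supply check: A ships 10; B ships 85; C ships 115.)

1250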